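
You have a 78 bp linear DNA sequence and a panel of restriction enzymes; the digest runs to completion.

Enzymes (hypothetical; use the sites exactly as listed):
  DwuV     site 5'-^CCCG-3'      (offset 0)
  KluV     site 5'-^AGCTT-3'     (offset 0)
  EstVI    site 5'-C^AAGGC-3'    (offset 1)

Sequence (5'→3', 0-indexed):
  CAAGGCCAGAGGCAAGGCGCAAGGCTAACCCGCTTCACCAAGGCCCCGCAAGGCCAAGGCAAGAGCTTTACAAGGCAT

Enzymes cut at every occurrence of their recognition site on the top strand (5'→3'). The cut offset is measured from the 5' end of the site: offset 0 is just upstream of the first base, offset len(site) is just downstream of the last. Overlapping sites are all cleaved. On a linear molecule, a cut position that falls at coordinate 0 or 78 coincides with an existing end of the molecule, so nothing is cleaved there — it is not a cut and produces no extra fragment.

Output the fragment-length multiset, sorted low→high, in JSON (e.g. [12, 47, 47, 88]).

[1,5,5,6,7,7,8,8,8,11,12]

Scan for sites:
  DwuV (CCCG, off=0): starts [28, 44] → cuts [28, 44]
  KluV (AGCTT, off=0): starts [63] → cuts [63]
  EstVI (CAAGGC, off=1): starts [0, 12, 19, 38, 48, 54, 70] → cuts [1, 13, 20, 39, 49, 55, 71]

Pooled cuts: [1, 13, 20, 28, 39, 44, 49, 55, 63, 71]

Fragments:
  [0,1): 1 bp
  [1,13): 12 bp
  [13,20): 7 bp
  [20,28): 8 bp
  [28,39): 11 bp
  [39,44): 5 bp
  [44,49): 5 bp
  [49,55): 6 bp
  [55,63): 8 bp
  [63,71): 8 bp
  [71,78): 7 bp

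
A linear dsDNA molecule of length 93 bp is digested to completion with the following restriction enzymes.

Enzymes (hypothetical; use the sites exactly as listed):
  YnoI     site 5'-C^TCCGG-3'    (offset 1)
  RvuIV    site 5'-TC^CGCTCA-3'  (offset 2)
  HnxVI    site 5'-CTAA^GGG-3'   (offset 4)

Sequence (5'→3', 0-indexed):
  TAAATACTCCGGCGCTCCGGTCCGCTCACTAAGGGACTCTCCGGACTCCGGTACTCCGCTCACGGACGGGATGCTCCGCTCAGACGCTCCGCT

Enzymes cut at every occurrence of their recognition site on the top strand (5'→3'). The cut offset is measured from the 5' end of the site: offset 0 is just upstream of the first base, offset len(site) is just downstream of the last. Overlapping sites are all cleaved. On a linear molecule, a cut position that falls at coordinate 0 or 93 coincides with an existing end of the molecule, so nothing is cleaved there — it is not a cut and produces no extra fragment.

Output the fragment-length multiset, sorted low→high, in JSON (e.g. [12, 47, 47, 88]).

Per-enzyme occurrences:
  YnoI CTCCGG/1: at [6, 14, 38, 45] ⇒ [7, 15, 39, 46]
  RvuIV TCCGCTCA/2: at [20, 54, 74] ⇒ [22, 56, 76]
  HnxVI CTAAGGG/4: at [28] ⇒ [32]

Pooled cuts: [7, 15, 22, 32, 39, 46, 56, 76]

Fragments:
  [0,7): 7 bp
  [7,15): 8 bp
  [15,22): 7 bp
  [22,32): 10 bp
  [32,39): 7 bp
  [39,46): 7 bp
  [46,56): 10 bp
  [56,76): 20 bp
  [76,93): 17 bp

[7,7,7,7,8,10,10,17,20]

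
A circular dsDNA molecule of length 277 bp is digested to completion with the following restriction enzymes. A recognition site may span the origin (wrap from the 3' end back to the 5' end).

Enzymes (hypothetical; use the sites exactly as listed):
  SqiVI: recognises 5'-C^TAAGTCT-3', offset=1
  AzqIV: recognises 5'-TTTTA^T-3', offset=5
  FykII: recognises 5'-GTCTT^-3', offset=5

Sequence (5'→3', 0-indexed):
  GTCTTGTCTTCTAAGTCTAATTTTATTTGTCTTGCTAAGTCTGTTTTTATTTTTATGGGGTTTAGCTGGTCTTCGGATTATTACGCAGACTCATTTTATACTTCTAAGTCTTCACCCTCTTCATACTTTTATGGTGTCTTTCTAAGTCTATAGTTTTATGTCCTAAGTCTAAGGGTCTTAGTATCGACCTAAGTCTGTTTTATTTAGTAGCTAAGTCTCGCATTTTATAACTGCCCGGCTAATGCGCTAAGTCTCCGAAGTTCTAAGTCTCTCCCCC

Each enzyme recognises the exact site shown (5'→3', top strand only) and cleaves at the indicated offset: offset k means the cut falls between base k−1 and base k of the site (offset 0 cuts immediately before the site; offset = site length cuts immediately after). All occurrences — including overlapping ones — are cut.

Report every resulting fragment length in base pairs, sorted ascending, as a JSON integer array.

Site scan:
  SqiVI CTAAGTCT/1: at [10, 34, 103, 141, 162, 188, 210, 246, 262] ⇒ [11, 35, 104, 142, 163, 189, 211, 247, 263]
  AzqIV TTTTAT/5: at [20, 44, 50, 93, 126, 153, 197, 222] ⇒ [25, 49, 55, 98, 131, 158, 202, 227]
  FykII GTCTT/5: at [0, 5, 28, 68, 107, 135, 174] ⇒ [5, 10, 33, 73, 112, 140, 179]

All cut coordinates (distinct, sorted): [5, 10, 11, 25, 33, 35, 49, 55, 73, 98, 104, 112, 131, 140, 142, 158, 163, 179, 189, 202, 211, 227, 247, 263]

Fragment lengths:
  5→10: 5 bp
  10→11: 1 bp
  11→25: 14 bp
  25→33: 8 bp
  33→35: 2 bp
  35→49: 14 bp
  49→55: 6 bp
  55→73: 18 bp
  73→98: 25 bp
  98→104: 6 bp
  104→112: 8 bp
  112→131: 19 bp
  131→140: 9 bp
  140→142: 2 bp
  142→158: 16 bp
  158→163: 5 bp
  163→179: 16 bp
  179→189: 10 bp
  189→202: 13 bp
  202→211: 9 bp
  211→227: 16 bp
  227→247: 20 bp
  247→263: 16 bp
  263→5 (wrap): 277-263+5 = 19 bp

[1,2,2,5,5,6,6,8,8,9,9,10,13,14,14,16,16,16,16,18,19,19,20,25]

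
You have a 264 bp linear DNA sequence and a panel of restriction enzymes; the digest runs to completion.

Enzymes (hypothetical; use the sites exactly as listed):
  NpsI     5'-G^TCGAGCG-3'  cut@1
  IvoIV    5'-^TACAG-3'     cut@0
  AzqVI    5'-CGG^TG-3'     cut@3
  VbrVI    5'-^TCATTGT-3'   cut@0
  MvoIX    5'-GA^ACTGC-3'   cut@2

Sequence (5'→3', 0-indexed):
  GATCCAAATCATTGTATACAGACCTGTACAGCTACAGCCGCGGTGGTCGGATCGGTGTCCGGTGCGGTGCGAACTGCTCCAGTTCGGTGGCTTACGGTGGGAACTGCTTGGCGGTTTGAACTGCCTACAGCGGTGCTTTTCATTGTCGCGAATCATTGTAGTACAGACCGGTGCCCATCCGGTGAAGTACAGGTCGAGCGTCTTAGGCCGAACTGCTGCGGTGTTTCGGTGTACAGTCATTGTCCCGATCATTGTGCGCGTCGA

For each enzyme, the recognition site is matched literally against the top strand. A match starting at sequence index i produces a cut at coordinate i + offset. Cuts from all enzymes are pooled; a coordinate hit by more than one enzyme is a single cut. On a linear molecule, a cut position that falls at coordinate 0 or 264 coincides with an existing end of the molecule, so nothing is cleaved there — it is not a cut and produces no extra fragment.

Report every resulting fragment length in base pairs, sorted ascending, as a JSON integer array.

Site scan:
  NpsI GTCGAGCG/1: at [192] ⇒ [193]
  IvoIV TACAG/0: at [16, 26, 32, 125, 161, 187, 231] ⇒ [16, 26, 32, 125, 161, 187, 231]
  AzqVI CGGTG/3: at [40, 52, 59, 64, 84, 94, 130, 168, 179, 218, 226] ⇒ [43, 55, 62, 67, 87, 97, 133, 171, 182, 221, 229]
  VbrVI TCATTGT/0: at [8, 139, 152, 236, 248] ⇒ [8, 139, 152, 236, 248]
  MvoIX GAACTGC/2: at [70, 100, 117, 209] ⇒ [72, 102, 119, 211]

Pooled cuts: [8, 16, 26, 32, 43, 55, 62, 67, 72, 87, 97, 102, 119, 125, 133, 139, 152, 161, 171, 182, 187, 193, 211, 221, 229, 231, 236, 248]

Fragment lengths:
  [0,8): 8 bp
  [8,16): 8 bp
  [16,26): 10 bp
  [26,32): 6 bp
  [32,43): 11 bp
  [43,55): 12 bp
  [55,62): 7 bp
  [62,67): 5 bp
  [67,72): 5 bp
  [72,87): 15 bp
  [87,97): 10 bp
  [97,102): 5 bp
  [102,119): 17 bp
  [119,125): 6 bp
  [125,133): 8 bp
  [133,139): 6 bp
  [139,152): 13 bp
  [152,161): 9 bp
  [161,171): 10 bp
  [171,182): 11 bp
  [182,187): 5 bp
  [187,193): 6 bp
  [193,211): 18 bp
  [211,221): 10 bp
  [221,229): 8 bp
  [229,231): 2 bp
  [231,236): 5 bp
  [236,248): 12 bp
  [248,264): 16 bp

[2,5,5,5,5,5,6,6,6,6,7,8,8,8,8,9,10,10,10,10,11,11,12,12,13,15,16,17,18]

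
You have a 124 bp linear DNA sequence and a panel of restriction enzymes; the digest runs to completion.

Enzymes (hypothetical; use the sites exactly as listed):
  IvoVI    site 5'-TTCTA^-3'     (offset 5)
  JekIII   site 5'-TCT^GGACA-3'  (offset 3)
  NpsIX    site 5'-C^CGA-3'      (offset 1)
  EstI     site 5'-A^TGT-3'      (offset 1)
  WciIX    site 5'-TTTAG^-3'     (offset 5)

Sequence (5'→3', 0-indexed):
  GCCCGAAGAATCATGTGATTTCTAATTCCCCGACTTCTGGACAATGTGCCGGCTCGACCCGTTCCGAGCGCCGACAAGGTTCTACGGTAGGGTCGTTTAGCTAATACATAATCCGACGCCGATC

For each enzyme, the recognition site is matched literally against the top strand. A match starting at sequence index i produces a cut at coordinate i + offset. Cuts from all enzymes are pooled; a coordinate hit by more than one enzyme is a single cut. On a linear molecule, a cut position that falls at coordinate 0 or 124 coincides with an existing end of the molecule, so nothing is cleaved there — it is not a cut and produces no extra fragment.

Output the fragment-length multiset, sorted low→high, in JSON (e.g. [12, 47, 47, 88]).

[3,5,6,6,6,7,8,10,11,13,13,16,20]

Scan for sites:
  IvoVI (TTCTA, off=5): starts [19, 79] → cuts [24, 84]
  JekIII (TCTGGACA, off=3): starts [35] → cuts [38]
  NpsIX (CCGA, off=1): starts [2, 29, 63, 70, 112, 118] → cuts [3, 30, 64, 71, 113, 119]
  EstI (ATGT, off=1): starts [12, 43] → cuts [13, 44]
  WciIX (TTTAG, off=5): starts [95] → cuts [100]

All cut coordinates (distinct, sorted): [3, 13, 24, 30, 38, 44, 64, 71, 84, 100, 113, 119]

Fragment lengths:
  [0,3): 3 bp
  [3,13): 10 bp
  [13,24): 11 bp
  [24,30): 6 bp
  [30,38): 8 bp
  [38,44): 6 bp
  [44,64): 20 bp
  [64,71): 7 bp
  [71,84): 13 bp
  [84,100): 16 bp
  [100,113): 13 bp
  [113,119): 6 bp
  [119,124): 5 bp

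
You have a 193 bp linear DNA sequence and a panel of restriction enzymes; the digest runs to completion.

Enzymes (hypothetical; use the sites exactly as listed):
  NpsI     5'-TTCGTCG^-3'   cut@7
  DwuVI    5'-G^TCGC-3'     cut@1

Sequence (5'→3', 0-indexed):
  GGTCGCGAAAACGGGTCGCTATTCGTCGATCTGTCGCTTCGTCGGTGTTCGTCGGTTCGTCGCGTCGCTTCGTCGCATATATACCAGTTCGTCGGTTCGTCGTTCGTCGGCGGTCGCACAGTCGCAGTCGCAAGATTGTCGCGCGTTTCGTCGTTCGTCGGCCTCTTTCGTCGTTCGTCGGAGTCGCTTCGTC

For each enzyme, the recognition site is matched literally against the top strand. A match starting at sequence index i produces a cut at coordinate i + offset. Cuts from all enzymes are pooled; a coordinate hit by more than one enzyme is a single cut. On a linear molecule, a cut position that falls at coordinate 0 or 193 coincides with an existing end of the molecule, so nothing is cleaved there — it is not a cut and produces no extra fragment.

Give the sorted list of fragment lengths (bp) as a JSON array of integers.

Scan for sites:
  NpsI TTCGTCG/7: at [21, 37, 47, 55, 68, 87, 95, 102, 146, 153, 166, 173] ⇒ [28, 44, 54, 62, 75, 94, 102, 109, 153, 160, 173, 180]
  DwuVI GTCGC/1: at [1, 14, 32, 58, 63, 71, 112, 120, 126, 137, 182] ⇒ [2, 15, 33, 59, 64, 72, 113, 121, 127, 138, 183]

All cut coordinates (distinct, sorted): [2, 15, 28, 33, 44, 54, 59, 62, 64, 72, 75, 94, 102, 109, 113, 121, 127, 138, 153, 160, 173, 180, 183]

Fragment lengths:
  [0,2): 2 bp
  [2,15): 13 bp
  [15,28): 13 bp
  [28,33): 5 bp
  [33,44): 11 bp
  [44,54): 10 bp
  [54,59): 5 bp
  [59,62): 3 bp
  [62,64): 2 bp
  [64,72): 8 bp
  [72,75): 3 bp
  [75,94): 19 bp
  [94,102): 8 bp
  [102,109): 7 bp
  [109,113): 4 bp
  [113,121): 8 bp
  [121,127): 6 bp
  [127,138): 11 bp
  [138,153): 15 bp
  [153,160): 7 bp
  [160,173): 13 bp
  [173,180): 7 bp
  [180,183): 3 bp
  [183,193): 10 bp

[2,2,3,3,3,4,5,5,6,7,7,7,8,8,8,10,10,11,11,13,13,13,15,19]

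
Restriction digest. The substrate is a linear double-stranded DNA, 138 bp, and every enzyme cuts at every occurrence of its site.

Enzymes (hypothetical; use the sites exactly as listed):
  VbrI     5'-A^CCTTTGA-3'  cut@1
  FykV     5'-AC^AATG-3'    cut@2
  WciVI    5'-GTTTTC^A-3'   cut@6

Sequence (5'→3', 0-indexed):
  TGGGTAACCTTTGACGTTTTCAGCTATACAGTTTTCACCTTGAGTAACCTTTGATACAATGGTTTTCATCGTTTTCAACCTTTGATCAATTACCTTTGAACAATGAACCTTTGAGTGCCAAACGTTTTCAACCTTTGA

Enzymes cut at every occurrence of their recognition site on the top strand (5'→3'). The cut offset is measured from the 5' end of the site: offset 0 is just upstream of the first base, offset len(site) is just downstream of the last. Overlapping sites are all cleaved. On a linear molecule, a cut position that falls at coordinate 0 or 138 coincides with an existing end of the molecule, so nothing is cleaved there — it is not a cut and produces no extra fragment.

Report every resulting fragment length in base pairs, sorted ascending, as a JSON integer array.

[2,2,6,7,7,9,9,10,10,11,14,14,15,22]

Scan for sites:
  VbrI (ACCTTTGA, off=1): starts [6, 46, 77, 91, 106, 130] → cuts [7, 47, 78, 92, 107, 131]
  FykV (ACAATG, off=2): starts [55, 99] → cuts [57, 101]
  WciVI (GTTTTCA, off=6): starts [15, 30, 61, 70, 123] → cuts [21, 36, 67, 76, 129]

Pooled cuts: [7, 21, 36, 47, 57, 67, 76, 78, 92, 101, 107, 129, 131]

Fragments:
  [0,7): 7 bp
  [7,21): 14 bp
  [21,36): 15 bp
  [36,47): 11 bp
  [47,57): 10 bp
  [57,67): 10 bp
  [67,76): 9 bp
  [76,78): 2 bp
  [78,92): 14 bp
  [92,101): 9 bp
  [101,107): 6 bp
  [107,129): 22 bp
  [129,131): 2 bp
  [131,138): 7 bp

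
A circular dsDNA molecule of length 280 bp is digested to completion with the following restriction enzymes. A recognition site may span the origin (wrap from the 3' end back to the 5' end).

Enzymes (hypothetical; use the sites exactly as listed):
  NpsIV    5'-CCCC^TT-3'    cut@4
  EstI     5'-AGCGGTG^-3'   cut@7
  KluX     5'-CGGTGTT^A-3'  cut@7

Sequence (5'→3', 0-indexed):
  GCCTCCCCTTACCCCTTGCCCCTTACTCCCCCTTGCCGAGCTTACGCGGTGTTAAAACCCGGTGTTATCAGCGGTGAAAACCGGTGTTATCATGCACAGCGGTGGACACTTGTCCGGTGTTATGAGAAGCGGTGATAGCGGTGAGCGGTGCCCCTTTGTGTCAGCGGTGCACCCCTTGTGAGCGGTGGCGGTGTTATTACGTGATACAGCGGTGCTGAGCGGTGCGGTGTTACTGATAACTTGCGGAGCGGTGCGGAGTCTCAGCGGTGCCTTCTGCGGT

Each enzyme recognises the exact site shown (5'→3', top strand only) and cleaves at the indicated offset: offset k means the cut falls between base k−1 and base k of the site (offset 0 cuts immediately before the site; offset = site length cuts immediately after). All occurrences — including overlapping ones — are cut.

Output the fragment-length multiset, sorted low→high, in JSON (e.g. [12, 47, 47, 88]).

Scan for sites:
  NpsIV CCCCTT/4: at [4, 11, 18, 28, 150, 171] ⇒ [8, 15, 22, 32, 154, 175]
  EstI AGCGGTG/7: at [69, 97, 127, 136, 143, 162, 180, 207, 217, 246, 262] ⇒ [76, 104, 134, 143, 150, 169, 187, 214, 224, 253, 269]
  KluX CGGTGTTA/7: at [46, 59, 81, 114, 188, 224] ⇒ [53, 66, 88, 121, 195, 231]

All cut coordinates (distinct, sorted): [8, 15, 22, 32, 53, 66, 76, 88, 104, 121, 134, 143, 150, 154, 169, 175, 187, 195, 214, 224, 231, 253, 269]

Fragments:
  8→15: 7 bp
  15→22: 7 bp
  22→32: 10 bp
  32→53: 21 bp
  53→66: 13 bp
  66→76: 10 bp
  76→88: 12 bp
  88→104: 16 bp
  104→121: 17 bp
  121→134: 13 bp
  134→143: 9 bp
  143→150: 7 bp
  150→154: 4 bp
  154→169: 15 bp
  169→175: 6 bp
  175→187: 12 bp
  187→195: 8 bp
  195→214: 19 bp
  214→224: 10 bp
  224→231: 7 bp
  231→253: 22 bp
  253→269: 16 bp
  269→8 (wrap): 280-269+8 = 19 bp

[4,6,7,7,7,7,8,9,10,10,10,12,12,13,13,15,16,16,17,19,19,21,22]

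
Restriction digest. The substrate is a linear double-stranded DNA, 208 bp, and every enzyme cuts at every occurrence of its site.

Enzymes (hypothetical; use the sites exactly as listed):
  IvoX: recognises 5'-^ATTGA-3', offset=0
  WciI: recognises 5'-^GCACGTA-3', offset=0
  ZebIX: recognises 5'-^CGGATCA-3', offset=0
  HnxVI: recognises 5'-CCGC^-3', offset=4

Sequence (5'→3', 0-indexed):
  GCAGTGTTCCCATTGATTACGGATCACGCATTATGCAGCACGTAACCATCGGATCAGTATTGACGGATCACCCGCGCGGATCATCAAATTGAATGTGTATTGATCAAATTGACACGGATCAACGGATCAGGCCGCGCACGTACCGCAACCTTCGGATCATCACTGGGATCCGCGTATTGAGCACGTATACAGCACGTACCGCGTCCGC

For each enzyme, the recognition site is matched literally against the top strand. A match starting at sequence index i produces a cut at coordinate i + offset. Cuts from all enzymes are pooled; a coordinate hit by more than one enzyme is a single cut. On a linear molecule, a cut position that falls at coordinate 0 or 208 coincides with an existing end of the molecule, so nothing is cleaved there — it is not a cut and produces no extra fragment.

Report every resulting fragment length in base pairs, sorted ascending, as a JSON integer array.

[1,2,5,5,6,6,7,8,8,9,9,11,11,11,11,11,11,12,12,13,18,21]

Site scan:
  IvoX ATTGA/0: at [11, 58, 87, 98, 107, 175] ⇒ [11, 58, 87, 98, 107, 175]
  WciI GCACGTA/0: at [37, 135, 180, 191] ⇒ [37, 135, 180, 191]
  ZebIX CGGATCA/0: at [19, 49, 63, 76, 114, 122, 152] ⇒ [19, 49, 63, 76, 114, 122, 152]
  HnxVI CCGC/4: at [71, 131, 142, 169, 198, 204] ⇒ [75, 135, 146, 173, 202] (position 208 is a terminus of the linear molecule — no cut)

All cut coordinates (distinct, sorted): [11, 19, 37, 49, 58, 63, 75, 76, 87, 98, 107, 114, 122, 135, 146, 152, 173, 175, 180, 191, 202]

Fragment lengths:
  [0,11): 11 bp
  [11,19): 8 bp
  [19,37): 18 bp
  [37,49): 12 bp
  [49,58): 9 bp
  [58,63): 5 bp
  [63,75): 12 bp
  [75,76): 1 bp
  [76,87): 11 bp
  [87,98): 11 bp
  [98,107): 9 bp
  [107,114): 7 bp
  [114,122): 8 bp
  [122,135): 13 bp
  [135,146): 11 bp
  [146,152): 6 bp
  [152,173): 21 bp
  [173,175): 2 bp
  [175,180): 5 bp
  [180,191): 11 bp
  [191,202): 11 bp
  [202,208): 6 bp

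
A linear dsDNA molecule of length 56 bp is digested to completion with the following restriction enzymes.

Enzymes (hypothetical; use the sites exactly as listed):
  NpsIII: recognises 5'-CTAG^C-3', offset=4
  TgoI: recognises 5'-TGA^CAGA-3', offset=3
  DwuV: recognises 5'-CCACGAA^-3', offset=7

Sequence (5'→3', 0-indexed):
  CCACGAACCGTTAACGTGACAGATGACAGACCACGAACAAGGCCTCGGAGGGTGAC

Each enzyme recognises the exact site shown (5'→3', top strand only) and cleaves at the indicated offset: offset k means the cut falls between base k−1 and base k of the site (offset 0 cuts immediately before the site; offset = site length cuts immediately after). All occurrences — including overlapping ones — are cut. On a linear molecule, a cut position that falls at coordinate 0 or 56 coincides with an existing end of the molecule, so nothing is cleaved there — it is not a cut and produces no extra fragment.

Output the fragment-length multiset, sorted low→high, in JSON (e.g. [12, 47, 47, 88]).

[7,7,11,12,19]

Site scan:
  NpsIII (CTAGC, off=4): no sites
  TgoI (TGACAGA, off=3): starts [16, 23] → cuts [19, 26]
  DwuV (CCACGAA, off=7): starts [0, 30] → cuts [7, 37]

All cut coordinates (distinct, sorted): [7, 19, 26, 37]

Fragments:
  [0,7): 7 bp
  [7,19): 12 bp
  [19,26): 7 bp
  [26,37): 11 bp
  [37,56): 19 bp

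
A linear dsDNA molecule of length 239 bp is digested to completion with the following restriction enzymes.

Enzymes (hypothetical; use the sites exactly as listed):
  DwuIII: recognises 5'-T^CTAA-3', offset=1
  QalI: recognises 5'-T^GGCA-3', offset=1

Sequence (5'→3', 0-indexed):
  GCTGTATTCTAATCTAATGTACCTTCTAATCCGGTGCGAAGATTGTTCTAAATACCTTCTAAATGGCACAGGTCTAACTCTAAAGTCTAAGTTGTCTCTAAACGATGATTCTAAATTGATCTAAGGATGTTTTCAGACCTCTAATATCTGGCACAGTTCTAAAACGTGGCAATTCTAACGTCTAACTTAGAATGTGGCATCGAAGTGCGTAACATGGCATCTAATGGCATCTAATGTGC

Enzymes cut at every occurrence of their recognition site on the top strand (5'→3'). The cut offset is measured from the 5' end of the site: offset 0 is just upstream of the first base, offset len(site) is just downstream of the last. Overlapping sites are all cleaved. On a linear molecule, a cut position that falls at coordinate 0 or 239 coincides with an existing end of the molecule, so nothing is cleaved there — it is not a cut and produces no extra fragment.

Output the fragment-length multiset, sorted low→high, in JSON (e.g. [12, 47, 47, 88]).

Site scan:
  DwuIII (TCTAA, off=1): starts [7, 12, 24, 46, 57, 72, 78, 85, 96, 109, 119, 139, 157, 173, 180, 219, 229] → cuts [8, 13, 25, 47, 58, 73, 79, 86, 97, 110, 120, 140, 158, 174, 181, 220, 230]
  QalI (TGGCA, off=1): starts [63, 148, 166, 194, 214, 224] → cuts [64, 149, 167, 195, 215, 225]

All cut coordinates (distinct, sorted): [8, 13, 25, 47, 58, 64, 73, 79, 86, 97, 110, 120, 140, 149, 158, 167, 174, 181, 195, 215, 220, 225, 230]

Fragments:
  [0,8): 8 bp
  [8,13): 5 bp
  [13,25): 12 bp
  [25,47): 22 bp
  [47,58): 11 bp
  [58,64): 6 bp
  [64,73): 9 bp
  [73,79): 6 bp
  [79,86): 7 bp
  [86,97): 11 bp
  [97,110): 13 bp
  [110,120): 10 bp
  [120,140): 20 bp
  [140,149): 9 bp
  [149,158): 9 bp
  [158,167): 9 bp
  [167,174): 7 bp
  [174,181): 7 bp
  [181,195): 14 bp
  [195,215): 20 bp
  [215,220): 5 bp
  [220,225): 5 bp
  [225,230): 5 bp
  [230,239): 9 bp

[5,5,5,5,6,6,7,7,7,8,9,9,9,9,9,10,11,11,12,13,14,20,20,22]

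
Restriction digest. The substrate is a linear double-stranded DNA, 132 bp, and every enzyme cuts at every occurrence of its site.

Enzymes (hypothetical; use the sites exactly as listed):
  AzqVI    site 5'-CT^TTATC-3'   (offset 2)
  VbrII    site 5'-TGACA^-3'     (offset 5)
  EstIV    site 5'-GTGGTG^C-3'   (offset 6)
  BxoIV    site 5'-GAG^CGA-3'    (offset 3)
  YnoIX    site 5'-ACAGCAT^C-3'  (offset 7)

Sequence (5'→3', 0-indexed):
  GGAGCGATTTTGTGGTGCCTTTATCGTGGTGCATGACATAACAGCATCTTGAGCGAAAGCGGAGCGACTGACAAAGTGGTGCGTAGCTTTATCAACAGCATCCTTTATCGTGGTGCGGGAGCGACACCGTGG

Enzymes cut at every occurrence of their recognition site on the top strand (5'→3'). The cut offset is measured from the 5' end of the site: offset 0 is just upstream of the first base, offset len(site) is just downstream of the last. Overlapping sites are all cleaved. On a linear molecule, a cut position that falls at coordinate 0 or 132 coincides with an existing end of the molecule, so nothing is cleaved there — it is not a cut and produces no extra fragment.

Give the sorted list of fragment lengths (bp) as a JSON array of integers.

[3,3,4,6,6,7,7,8,9,9,11,11,11,11,13,13]

Site scan:
  AzqVI CTTTATC/2: at [18, 86, 102] ⇒ [20, 88, 104]
  VbrII TGACA/5: at [33, 68] ⇒ [38, 73]
  EstIV GTGGTGC/6: at [11, 25, 75, 109] ⇒ [17, 31, 81, 115]
  BxoIV GAGCGA/3: at [1, 50, 61, 118] ⇒ [4, 53, 64, 121]
  YnoIX ACAGCATC/7: at [40, 94] ⇒ [47, 101]

Pooled cuts: [4, 17, 20, 31, 38, 47, 53, 64, 73, 81, 88, 101, 104, 115, 121]

Fragment lengths:
  [0,4): 4 bp
  [4,17): 13 bp
  [17,20): 3 bp
  [20,31): 11 bp
  [31,38): 7 bp
  [38,47): 9 bp
  [47,53): 6 bp
  [53,64): 11 bp
  [64,73): 9 bp
  [73,81): 8 bp
  [81,88): 7 bp
  [88,101): 13 bp
  [101,104): 3 bp
  [104,115): 11 bp
  [115,121): 6 bp
  [121,132): 11 bp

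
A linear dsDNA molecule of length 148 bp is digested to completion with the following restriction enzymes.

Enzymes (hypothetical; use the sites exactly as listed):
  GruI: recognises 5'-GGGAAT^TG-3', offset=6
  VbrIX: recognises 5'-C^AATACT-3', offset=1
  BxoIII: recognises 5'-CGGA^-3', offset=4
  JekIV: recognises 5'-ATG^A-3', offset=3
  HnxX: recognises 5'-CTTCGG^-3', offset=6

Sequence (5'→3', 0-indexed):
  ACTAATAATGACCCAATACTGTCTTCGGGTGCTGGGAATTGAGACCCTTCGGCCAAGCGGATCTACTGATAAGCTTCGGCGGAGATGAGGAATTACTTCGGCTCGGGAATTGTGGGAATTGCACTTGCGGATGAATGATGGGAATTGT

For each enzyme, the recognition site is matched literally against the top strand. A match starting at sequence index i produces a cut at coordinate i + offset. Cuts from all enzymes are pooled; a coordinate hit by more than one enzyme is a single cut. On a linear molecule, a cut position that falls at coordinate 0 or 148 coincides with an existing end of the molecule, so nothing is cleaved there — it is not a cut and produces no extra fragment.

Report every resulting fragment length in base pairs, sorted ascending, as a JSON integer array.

Per-enzyme occurrences:
  GruI GGGAATTG/6: at [33, 104, 113, 139] ⇒ [39, 110, 119, 145]
  VbrIX CAATACT/1: at [13] ⇒ [14]
  BxoIII CGGA/4: at [57, 79, 127] ⇒ [61, 83, 131]
  JekIV ATGA/3: at [7, 84, 130, 134] ⇒ [10, 87, 133, 137]
  HnxX CTTCGG/6: at [22, 46, 73, 95] ⇒ [28, 52, 79, 101]

All cut coordinates (distinct, sorted): [10, 14, 28, 39, 52, 61, 79, 83, 87, 101, 110, 119, 131, 133, 137, 145]

Fragment lengths:
  [0,10): 10 bp
  [10,14): 4 bp
  [14,28): 14 bp
  [28,39): 11 bp
  [39,52): 13 bp
  [52,61): 9 bp
  [61,79): 18 bp
  [79,83): 4 bp
  [83,87): 4 bp
  [87,101): 14 bp
  [101,110): 9 bp
  [110,119): 9 bp
  [119,131): 12 bp
  [131,133): 2 bp
  [133,137): 4 bp
  [137,145): 8 bp
  [145,148): 3 bp

[2,3,4,4,4,4,8,9,9,9,10,11,12,13,14,14,18]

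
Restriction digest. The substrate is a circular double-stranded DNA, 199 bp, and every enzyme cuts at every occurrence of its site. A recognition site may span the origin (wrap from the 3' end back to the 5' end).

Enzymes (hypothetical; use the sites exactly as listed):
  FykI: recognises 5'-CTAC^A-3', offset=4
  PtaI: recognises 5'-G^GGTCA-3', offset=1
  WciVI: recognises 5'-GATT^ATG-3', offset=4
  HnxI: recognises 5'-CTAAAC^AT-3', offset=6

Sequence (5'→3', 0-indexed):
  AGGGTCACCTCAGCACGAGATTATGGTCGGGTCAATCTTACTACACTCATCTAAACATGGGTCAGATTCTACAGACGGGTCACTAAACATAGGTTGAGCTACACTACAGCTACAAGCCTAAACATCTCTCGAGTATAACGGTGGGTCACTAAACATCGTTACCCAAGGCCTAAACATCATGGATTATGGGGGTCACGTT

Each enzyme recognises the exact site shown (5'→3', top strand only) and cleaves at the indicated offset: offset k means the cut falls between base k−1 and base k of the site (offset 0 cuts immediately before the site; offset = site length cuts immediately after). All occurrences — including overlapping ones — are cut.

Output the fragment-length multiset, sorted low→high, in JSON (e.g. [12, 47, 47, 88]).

[3,5,5,5,6,7,10,10,11,11,11,12,13,14,15,20,20,21]

Per-enzyme occurrences:
  FykI CTACA/4: at [40, 68, 98, 103, 109] ⇒ [44, 72, 102, 107, 113]
  PtaI GGGTCA/1: at [1, 28, 58, 76, 142, 189] ⇒ [2, 29, 59, 77, 143, 190]
  WciVI GATTATG/4: at [18, 181] ⇒ [22, 185]
  HnxI CTAAACAT/6: at [50, 82, 117, 148, 169] ⇒ [56, 88, 123, 154, 175]

All cut coordinates (distinct, sorted): [2, 22, 29, 44, 56, 59, 72, 77, 88, 102, 107, 113, 123, 143, 154, 175, 185, 190]

Fragments:
  2→22: 20 bp
  22→29: 7 bp
  29→44: 15 bp
  44→56: 12 bp
  56→59: 3 bp
  59→72: 13 bp
  72→77: 5 bp
  77→88: 11 bp
  88→102: 14 bp
  102→107: 5 bp
  107→113: 6 bp
  113→123: 10 bp
  123→143: 20 bp
  143→154: 11 bp
  154→175: 21 bp
  175→185: 10 bp
  185→190: 5 bp
  190→2 (wrap): 199-190+2 = 11 bp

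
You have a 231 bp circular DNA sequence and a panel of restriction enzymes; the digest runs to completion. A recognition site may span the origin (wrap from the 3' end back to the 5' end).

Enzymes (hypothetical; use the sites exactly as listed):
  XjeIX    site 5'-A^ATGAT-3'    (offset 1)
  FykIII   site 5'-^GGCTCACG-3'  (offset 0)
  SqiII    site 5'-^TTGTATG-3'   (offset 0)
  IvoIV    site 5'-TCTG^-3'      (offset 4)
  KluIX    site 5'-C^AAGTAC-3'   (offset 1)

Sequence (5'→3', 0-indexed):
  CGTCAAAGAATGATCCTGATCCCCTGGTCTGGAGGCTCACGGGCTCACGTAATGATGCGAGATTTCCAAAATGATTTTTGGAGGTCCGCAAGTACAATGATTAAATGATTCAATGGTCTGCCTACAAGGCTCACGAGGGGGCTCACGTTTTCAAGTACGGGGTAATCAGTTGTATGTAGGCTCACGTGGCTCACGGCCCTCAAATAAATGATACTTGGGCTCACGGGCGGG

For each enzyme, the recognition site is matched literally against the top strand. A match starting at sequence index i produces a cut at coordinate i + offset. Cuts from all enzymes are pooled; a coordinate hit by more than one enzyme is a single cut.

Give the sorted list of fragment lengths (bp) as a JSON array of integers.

Scan for sites:
  XjeIX (AATGAT, off=1): starts [8, 50, 69, 95, 103, 206] → cuts [9, 51, 70, 96, 104, 207]
  FykIII (GGCTCACG, off=0): starts [33, 41, 127, 139, 178, 187, 217] → cuts [33, 41, 127, 139, 178, 187, 217]
  SqiII (TTGTATG, off=0): starts [169] → cuts [169]
  IvoIV (TCTG, off=4): starts [27, 116] → cuts [31, 120]
  KluIX (CAAGTAC, off=1): starts [88, 151] → cuts [89, 152]

All cut coordinates (distinct, sorted): [9, 31, 33, 41, 51, 70, 89, 96, 104, 120, 127, 139, 152, 169, 178, 187, 207, 217]

Fragment lengths:
  9→31: 22 bp
  31→33: 2 bp
  33→41: 8 bp
  41→51: 10 bp
  51→70: 19 bp
  70→89: 19 bp
  89→96: 7 bp
  96→104: 8 bp
  104→120: 16 bp
  120→127: 7 bp
  127→139: 12 bp
  139→152: 13 bp
  152→169: 17 bp
  169→178: 9 bp
  178→187: 9 bp
  187→207: 20 bp
  207→217: 10 bp
  217→9 (wrap): 231-217+9 = 23 bp

[2,7,7,8,8,9,9,10,10,12,13,16,17,19,19,20,22,23]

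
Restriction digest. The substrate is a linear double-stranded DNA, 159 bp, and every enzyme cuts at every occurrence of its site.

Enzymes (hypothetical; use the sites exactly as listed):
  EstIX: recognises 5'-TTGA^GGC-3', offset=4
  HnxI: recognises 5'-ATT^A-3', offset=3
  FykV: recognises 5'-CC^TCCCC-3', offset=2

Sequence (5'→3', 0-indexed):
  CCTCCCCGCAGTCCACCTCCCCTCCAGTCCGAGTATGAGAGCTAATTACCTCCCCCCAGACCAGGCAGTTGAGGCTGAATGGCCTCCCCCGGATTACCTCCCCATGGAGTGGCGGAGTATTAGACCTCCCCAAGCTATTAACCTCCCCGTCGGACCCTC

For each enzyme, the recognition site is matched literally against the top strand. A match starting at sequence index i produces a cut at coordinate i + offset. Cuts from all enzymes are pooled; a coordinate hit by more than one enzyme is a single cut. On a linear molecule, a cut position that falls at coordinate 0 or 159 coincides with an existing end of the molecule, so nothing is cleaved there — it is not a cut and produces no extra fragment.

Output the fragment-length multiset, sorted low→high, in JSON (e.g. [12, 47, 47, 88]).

Scan for sites:
  EstIX (TTGAGGC, off=4): starts [68] → cuts [72]
  HnxI (ATTA, off=3): starts [44, 92, 118, 136] → cuts [47, 95, 121, 139]
  FykV (CCTCCCC, off=2): starts [0, 15, 48, 82, 96, 124, 141] → cuts [2, 17, 50, 84, 98, 126, 143]

Pooled cuts: [2, 17, 47, 50, 72, 84, 95, 98, 121, 126, 139, 143]

Fragments:
  [0,2): 2 bp
  [2,17): 15 bp
  [17,47): 30 bp
  [47,50): 3 bp
  [50,72): 22 bp
  [72,84): 12 bp
  [84,95): 11 bp
  [95,98): 3 bp
  [98,121): 23 bp
  [121,126): 5 bp
  [126,139): 13 bp
  [139,143): 4 bp
  [143,159): 16 bp

[2,3,3,4,5,11,12,13,15,16,22,23,30]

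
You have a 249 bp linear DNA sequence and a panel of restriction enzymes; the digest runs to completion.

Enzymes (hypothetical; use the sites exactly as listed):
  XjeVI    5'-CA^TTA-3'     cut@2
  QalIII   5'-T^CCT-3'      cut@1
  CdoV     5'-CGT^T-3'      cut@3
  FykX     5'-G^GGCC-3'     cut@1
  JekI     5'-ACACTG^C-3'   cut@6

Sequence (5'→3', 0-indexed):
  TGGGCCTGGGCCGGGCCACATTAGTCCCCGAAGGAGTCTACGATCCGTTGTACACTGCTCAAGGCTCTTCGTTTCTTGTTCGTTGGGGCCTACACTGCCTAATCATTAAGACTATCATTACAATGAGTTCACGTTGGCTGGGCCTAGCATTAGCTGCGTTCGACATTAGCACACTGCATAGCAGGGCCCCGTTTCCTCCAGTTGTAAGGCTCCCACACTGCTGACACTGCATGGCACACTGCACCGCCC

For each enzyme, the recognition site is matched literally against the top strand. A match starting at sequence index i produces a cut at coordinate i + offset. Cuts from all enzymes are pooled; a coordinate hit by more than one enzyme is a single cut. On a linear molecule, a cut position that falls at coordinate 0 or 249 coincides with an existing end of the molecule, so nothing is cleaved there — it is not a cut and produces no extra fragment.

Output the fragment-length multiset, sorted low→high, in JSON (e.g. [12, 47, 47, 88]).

[2,2,3,5,6,6,6,7,8,8,8,8,9,9,9,10,11,11,11,12,12,15,17,26,28]

Scan for sites:
  XjeVI (CATTA, off=2): starts [18, 103, 115, 147, 163] → cuts [20, 105, 117, 149, 165]
  QalIII (TCCT, off=1): starts [193] → cuts [194]
  CdoV (CGTT, off=3): starts [45, 69, 80, 131, 156, 189] → cuts [48, 72, 83, 134, 159, 192]
  FykX (GGGCC, off=1): starts [1, 7, 12, 85, 139, 183] → cuts [2, 8, 13, 86, 140, 184]
  JekI (ACACTGC, off=6): starts [51, 91, 170, 214, 223, 235] → cuts [57, 97, 176, 220, 229, 241]

All cut coordinates (distinct, sorted): [2, 8, 13, 20, 48, 57, 72, 83, 86, 97, 105, 117, 134, 140, 149, 159, 165, 176, 184, 192, 194, 220, 229, 241]

Fragments:
  [0,2): 2 bp
  [2,8): 6 bp
  [8,13): 5 bp
  [13,20): 7 bp
  [20,48): 28 bp
  [48,57): 9 bp
  [57,72): 15 bp
  [72,83): 11 bp
  [83,86): 3 bp
  [86,97): 11 bp
  [97,105): 8 bp
  [105,117): 12 bp
  [117,134): 17 bp
  [134,140): 6 bp
  [140,149): 9 bp
  [149,159): 10 bp
  [159,165): 6 bp
  [165,176): 11 bp
  [176,184): 8 bp
  [184,192): 8 bp
  [192,194): 2 bp
  [194,220): 26 bp
  [220,229): 9 bp
  [229,241): 12 bp
  [241,249): 8 bp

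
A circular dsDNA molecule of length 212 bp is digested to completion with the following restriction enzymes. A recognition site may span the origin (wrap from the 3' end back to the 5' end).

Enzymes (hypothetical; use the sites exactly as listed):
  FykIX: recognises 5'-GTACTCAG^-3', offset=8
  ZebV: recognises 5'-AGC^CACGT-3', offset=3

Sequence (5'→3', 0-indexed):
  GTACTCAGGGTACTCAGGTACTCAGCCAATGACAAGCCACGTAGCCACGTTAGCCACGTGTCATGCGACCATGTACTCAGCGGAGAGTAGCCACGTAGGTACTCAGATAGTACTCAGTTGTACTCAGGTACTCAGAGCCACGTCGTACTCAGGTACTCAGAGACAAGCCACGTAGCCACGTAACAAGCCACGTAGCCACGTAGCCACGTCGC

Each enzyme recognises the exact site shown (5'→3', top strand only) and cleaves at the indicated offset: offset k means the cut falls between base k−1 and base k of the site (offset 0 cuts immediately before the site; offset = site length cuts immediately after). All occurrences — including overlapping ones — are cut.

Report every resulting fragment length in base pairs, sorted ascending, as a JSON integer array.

[3,8,8,8,8,8,8,8,8,9,9,10,11,11,12,12,14,15,16,26]

Scan for sites:
  FykIX GTACTCAG/8: at [0, 9, 17, 72, 98, 109, 119, 127, 144, 152] ⇒ [8, 17, 25, 80, 106, 117, 127, 135, 152, 160]
  ZebV AGCCACGT/3: at [34, 42, 51, 88, 135, 165, 173, 185, 193, 201] ⇒ [37, 45, 54, 91, 138, 168, 176, 188, 196, 204]

All cut coordinates (distinct, sorted): [8, 17, 25, 37, 45, 54, 80, 91, 106, 117, 127, 135, 138, 152, 160, 168, 176, 188, 196, 204]

Fragment lengths:
  8→17: 9 bp
  17→25: 8 bp
  25→37: 12 bp
  37→45: 8 bp
  45→54: 9 bp
  54→80: 26 bp
  80→91: 11 bp
  91→106: 15 bp
  106→117: 11 bp
  117→127: 10 bp
  127→135: 8 bp
  135→138: 3 bp
  138→152: 14 bp
  152→160: 8 bp
  160→168: 8 bp
  168→176: 8 bp
  176→188: 12 bp
  188→196: 8 bp
  196→204: 8 bp
  204→8 (wrap): 212-204+8 = 16 bp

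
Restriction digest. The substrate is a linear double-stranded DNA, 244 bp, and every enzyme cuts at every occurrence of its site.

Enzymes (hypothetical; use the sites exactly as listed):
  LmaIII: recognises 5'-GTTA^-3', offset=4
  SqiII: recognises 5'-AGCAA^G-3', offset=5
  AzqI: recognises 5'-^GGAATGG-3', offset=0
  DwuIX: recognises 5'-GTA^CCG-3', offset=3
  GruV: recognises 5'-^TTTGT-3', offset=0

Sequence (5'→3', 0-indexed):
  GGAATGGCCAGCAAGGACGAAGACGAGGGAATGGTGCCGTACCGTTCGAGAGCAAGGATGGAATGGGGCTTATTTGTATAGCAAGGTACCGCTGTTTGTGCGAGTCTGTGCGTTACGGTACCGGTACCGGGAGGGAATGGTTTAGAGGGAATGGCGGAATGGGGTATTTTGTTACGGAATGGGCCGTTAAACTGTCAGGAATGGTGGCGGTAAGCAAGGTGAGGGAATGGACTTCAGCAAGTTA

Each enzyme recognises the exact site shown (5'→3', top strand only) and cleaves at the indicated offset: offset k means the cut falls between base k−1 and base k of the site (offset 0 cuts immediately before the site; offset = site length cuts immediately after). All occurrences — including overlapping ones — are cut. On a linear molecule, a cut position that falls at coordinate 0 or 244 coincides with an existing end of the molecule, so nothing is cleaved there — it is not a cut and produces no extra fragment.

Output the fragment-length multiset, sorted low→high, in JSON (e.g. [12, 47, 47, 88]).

Per-enzyme occurrences:
  LmaIII (GTTA, off=4): starts [111, 170, 185, 240] → cuts [115, 174, 189] (position 244 is a terminus of the linear molecule — no cut)
  SqiII (AGCAAG, off=5): starts [9, 50, 79, 212, 235] → cuts [14, 55, 84, 217, 240]
  AzqI (GGAATGG, off=0): starts [0, 27, 59, 133, 147, 155, 175, 197, 223] → cuts [27, 59, 133, 147, 155, 175, 197, 223] (position 0 is a terminus of the linear molecule — no cut)
  DwuIX (GTACCG, off=3): starts [38, 85, 117, 123] → cuts [41, 88, 120, 126]
  GruV (TTTGT, off=0): starts [72, 94, 167] → cuts [72, 94, 167]

All cut coordinates (distinct, sorted): [14, 27, 41, 55, 59, 72, 84, 88, 94, 115, 120, 126, 133, 147, 155, 167, 174, 175, 189, 197, 217, 223, 240]

Fragment lengths:
  [0,14): 14 bp
  [14,27): 13 bp
  [27,41): 14 bp
  [41,55): 14 bp
  [55,59): 4 bp
  [59,72): 13 bp
  [72,84): 12 bp
  [84,88): 4 bp
  [88,94): 6 bp
  [94,115): 21 bp
  [115,120): 5 bp
  [120,126): 6 bp
  [126,133): 7 bp
  [133,147): 14 bp
  [147,155): 8 bp
  [155,167): 12 bp
  [167,174): 7 bp
  [174,175): 1 bp
  [175,189): 14 bp
  [189,197): 8 bp
  [197,217): 20 bp
  [217,223): 6 bp
  [223,240): 17 bp
  [240,244): 4 bp

[1,4,4,4,5,6,6,6,7,7,8,8,12,12,13,13,14,14,14,14,14,17,20,21]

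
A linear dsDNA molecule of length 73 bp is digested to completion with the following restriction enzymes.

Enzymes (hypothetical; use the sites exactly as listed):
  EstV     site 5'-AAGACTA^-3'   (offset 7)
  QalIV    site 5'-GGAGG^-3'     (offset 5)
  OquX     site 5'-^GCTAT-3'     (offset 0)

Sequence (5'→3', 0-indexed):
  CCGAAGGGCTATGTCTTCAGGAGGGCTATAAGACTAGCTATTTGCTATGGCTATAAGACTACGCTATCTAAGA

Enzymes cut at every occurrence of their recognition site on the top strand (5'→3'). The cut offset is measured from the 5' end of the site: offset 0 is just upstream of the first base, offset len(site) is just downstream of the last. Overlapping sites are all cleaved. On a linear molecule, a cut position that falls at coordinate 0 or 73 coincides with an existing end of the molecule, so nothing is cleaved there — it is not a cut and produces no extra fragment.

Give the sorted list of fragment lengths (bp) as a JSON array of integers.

Scan for sites:
  EstV (AAGACTA, off=7): starts [29, 54] → cuts [36, 61]
  QalIV (GGAGG, off=5): starts [19] → cuts [24]
  OquX (GCTAT, off=0): starts [7, 24, 36, 43, 49, 62] → cuts [7, 24, 36, 43, 49, 62]

All cut coordinates (distinct, sorted): [7, 24, 36, 43, 49, 61, 62]

Fragment lengths:
  [0,7): 7 bp
  [7,24): 17 bp
  [24,36): 12 bp
  [36,43): 7 bp
  [43,49): 6 bp
  [49,61): 12 bp
  [61,62): 1 bp
  [62,73): 11 bp

[1,6,7,7,11,12,12,17]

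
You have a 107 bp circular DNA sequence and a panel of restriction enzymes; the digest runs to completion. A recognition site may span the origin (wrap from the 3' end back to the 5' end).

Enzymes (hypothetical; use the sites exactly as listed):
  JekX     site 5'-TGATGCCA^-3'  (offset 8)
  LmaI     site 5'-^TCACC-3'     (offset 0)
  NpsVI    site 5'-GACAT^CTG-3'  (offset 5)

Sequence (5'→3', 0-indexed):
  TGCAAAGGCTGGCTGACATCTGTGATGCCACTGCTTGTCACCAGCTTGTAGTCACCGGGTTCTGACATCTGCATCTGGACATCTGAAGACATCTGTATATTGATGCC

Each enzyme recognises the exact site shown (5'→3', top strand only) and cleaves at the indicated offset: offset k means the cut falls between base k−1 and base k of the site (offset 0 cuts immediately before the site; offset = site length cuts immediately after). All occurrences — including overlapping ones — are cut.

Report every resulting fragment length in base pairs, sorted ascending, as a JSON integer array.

Site scan:
  JekX TGATGCCA/8: at [22] ⇒ [30]
  LmaI TCACC/0: at [37, 51] ⇒ [37, 51]
  NpsVI GACATCTG/5: at [14, 63, 77, 87] ⇒ [19, 68, 82, 92]

Pooled cuts: [19, 30, 37, 51, 68, 82, 92]

Fragments:
  19→30: 11 bp
  30→37: 7 bp
  37→51: 14 bp
  51→68: 17 bp
  68→82: 14 bp
  82→92: 10 bp
  92→19 (wrap): 107-92+19 = 34 bp

[7,10,11,14,14,17,34]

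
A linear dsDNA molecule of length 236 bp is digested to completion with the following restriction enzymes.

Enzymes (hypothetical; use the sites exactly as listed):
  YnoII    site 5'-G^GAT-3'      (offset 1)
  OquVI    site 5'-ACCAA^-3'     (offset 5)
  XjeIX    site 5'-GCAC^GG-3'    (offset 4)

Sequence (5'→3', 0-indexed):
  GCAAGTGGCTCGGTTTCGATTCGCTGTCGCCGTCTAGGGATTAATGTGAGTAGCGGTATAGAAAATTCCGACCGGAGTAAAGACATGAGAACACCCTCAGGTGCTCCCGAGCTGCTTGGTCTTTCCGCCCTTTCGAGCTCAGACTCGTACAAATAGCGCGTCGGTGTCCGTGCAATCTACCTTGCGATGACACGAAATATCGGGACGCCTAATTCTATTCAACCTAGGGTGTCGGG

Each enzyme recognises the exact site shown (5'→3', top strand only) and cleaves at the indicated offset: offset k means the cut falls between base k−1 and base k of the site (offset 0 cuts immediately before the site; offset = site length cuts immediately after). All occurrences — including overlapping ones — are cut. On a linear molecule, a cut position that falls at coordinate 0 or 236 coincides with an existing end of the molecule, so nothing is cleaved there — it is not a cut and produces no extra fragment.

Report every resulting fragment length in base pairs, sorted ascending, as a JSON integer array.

[38,198]

Per-enzyme occurrences:
  YnoII (GGAT, off=1): starts [37] → cuts [38]
  OquVI (ACCAA, off=5): no sites
  XjeIX (GCACGG, off=4): no sites

All cut coordinates (distinct, sorted): [38]

Fragments:
  [0,38): 38 bp
  [38,236): 198 bp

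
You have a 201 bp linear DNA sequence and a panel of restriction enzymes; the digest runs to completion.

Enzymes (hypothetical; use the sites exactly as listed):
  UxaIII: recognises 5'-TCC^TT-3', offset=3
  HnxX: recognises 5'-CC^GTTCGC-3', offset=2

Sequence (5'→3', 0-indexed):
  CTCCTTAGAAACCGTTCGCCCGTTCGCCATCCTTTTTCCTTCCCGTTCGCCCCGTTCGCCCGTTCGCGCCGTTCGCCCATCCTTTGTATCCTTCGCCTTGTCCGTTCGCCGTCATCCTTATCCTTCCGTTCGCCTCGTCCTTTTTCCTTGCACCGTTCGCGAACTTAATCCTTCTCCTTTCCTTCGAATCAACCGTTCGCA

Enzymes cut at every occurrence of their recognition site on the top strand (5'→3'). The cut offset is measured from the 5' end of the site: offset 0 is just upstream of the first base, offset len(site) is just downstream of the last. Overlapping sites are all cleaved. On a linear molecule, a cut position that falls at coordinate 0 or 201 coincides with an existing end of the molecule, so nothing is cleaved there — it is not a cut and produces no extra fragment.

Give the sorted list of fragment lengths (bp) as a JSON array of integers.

[4,4,5,5,6,6,7,7,7,7,8,8,9,9,9,9,11,12,12,12,13,14,17]

Per-enzyme occurrences:
  UxaIII TCCTT/3: at [1, 29, 36, 79, 88, 114, 120, 137, 144, 168, 174, 179] ⇒ [4, 32, 39, 82, 91, 117, 123, 140, 147, 171, 177, 182]
  HnxX CCGTTCGC/2: at [11, 19, 42, 51, 59, 68, 101, 125, 152, 192] ⇒ [13, 21, 44, 53, 61, 70, 103, 127, 154, 194]

Pooled cuts: [4, 13, 21, 32, 39, 44, 53, 61, 70, 82, 91, 103, 117, 123, 127, 140, 147, 154, 171, 177, 182, 194]

Fragments:
  [0,4): 4 bp
  [4,13): 9 bp
  [13,21): 8 bp
  [21,32): 11 bp
  [32,39): 7 bp
  [39,44): 5 bp
  [44,53): 9 bp
  [53,61): 8 bp
  [61,70): 9 bp
  [70,82): 12 bp
  [82,91): 9 bp
  [91,103): 12 bp
  [103,117): 14 bp
  [117,123): 6 bp
  [123,127): 4 bp
  [127,140): 13 bp
  [140,147): 7 bp
  [147,154): 7 bp
  [154,171): 17 bp
  [171,177): 6 bp
  [177,182): 5 bp
  [182,194): 12 bp
  [194,201): 7 bp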